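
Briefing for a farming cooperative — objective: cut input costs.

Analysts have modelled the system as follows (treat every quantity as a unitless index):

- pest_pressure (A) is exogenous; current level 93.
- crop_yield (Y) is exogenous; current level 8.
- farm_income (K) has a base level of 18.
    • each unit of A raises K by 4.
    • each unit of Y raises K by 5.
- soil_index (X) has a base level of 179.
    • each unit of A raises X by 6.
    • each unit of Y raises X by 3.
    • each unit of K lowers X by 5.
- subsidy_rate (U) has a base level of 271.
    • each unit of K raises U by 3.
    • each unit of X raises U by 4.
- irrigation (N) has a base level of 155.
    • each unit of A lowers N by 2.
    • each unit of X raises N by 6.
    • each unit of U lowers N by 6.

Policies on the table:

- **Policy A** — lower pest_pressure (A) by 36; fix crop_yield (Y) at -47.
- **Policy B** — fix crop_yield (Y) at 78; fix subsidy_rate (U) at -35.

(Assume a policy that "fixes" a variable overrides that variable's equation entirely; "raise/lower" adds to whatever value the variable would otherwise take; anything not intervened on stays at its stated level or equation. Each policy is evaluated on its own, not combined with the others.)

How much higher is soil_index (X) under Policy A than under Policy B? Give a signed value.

Policy A (A − 36, Y := -47):
  A = 93 − 36 = 57
  Y = -47
  K = 18 + 4·57 + 5·(-47) = 11
  X = 179 + 6·57 + 3·(-47) − 5·11 = 325
Policy B (Y := 78, U := -35):
  A = 93
  Y = 78
  K = 18 + 4·93 + 5·78 = 780
  X = 179 + 6·93 + 3·78 − 5·780 = -2929
X: 325 − (-2929) = 3254

3254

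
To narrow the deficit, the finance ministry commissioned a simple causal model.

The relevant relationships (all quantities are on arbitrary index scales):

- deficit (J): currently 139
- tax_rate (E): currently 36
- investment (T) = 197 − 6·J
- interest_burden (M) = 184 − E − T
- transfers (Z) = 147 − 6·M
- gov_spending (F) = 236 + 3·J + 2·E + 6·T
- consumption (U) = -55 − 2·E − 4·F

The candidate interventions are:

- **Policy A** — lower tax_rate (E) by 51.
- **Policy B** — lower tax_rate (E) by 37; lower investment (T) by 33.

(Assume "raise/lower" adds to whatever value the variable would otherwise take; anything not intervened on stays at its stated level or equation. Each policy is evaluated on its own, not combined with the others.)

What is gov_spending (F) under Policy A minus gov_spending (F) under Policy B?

Policy A (E − 51):
  J = 139
  E = 36 − 51 = -15
  T = 197 − 6·139 = -637
  F = 236 + 3·139 + 2·(-15) + 6·(-637) = -3199
Policy B (E − 37, T − 33):
  J = 139
  E = 36 − 37 = -1
  T = 197 − 6·139 (−33 from intervention) = -670
  F = 236 + 3·139 + 2·(-1) + 6·(-670) = -3369
F: -3199 − (-3369) = 170

170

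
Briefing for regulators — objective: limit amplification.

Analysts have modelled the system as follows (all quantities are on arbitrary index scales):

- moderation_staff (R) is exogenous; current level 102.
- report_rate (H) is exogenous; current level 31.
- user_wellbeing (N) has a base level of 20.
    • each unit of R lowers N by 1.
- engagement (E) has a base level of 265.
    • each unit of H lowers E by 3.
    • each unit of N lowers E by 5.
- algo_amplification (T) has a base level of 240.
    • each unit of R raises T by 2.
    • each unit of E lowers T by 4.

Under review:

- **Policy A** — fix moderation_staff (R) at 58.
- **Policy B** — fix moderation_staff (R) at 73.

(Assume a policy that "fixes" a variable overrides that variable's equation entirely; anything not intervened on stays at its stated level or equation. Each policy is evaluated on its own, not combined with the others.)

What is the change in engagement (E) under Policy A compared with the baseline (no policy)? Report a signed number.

Baseline:
  R = 102
  H = 31
  N = 20 − 102 = -82
  E = 265 − 3·31 − 5·(-82) = 582
Policy A (R := 58):
  R = 58
  H = 31
  N = 20 − 58 = -38
  E = 265 − 3·31 − 5·(-38) = 362
Change in E: 362 − 582 = -220

-220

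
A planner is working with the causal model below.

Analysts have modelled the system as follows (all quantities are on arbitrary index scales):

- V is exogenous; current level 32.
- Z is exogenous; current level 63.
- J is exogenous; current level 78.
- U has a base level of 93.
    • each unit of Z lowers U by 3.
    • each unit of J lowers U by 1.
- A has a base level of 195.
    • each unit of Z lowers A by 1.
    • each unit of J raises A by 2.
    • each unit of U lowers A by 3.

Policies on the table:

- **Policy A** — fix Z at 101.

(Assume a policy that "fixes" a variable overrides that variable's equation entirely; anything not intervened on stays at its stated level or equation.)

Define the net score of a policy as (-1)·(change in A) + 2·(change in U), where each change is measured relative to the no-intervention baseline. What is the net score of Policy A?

Baseline:
  Z = 63
  J = 78
  U = 93 − 3·63 − 78 = -174
  A = 195 − 63 + 2·78 − 3·(-174) = 810
Policy A (Z := 101):
  Z = 101
  J = 78
  U = 93 − 3·101 − 78 = -288
  A = 195 − 101 + 2·78 − 3·(-288) = 1114
ΔA = 1114 − 810 = 304; ΔU = -288 − (-174) = -114
Score = (-1)·304 + 2·(-114) = -532

-532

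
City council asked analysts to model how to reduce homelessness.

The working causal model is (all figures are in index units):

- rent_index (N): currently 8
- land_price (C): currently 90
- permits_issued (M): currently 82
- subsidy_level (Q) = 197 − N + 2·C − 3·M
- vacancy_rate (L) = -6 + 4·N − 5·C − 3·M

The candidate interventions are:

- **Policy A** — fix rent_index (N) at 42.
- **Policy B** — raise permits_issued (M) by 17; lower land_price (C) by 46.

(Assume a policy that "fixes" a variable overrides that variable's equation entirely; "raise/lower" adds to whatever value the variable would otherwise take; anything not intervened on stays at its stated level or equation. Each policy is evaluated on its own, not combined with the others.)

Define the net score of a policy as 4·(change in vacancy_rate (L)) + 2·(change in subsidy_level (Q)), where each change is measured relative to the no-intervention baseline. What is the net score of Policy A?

476

Baseline:
  N = 8
  C = 90
  M = 82
  Q = 197 − 8 + 2·90 − 3·82 = 123
  L = -6 + 4·8 − 5·90 − 3·82 = -670
Policy A (N := 42):
  N = 42
  C = 90
  M = 82
  Q = 197 − 42 + 2·90 − 3·82 = 89
  L = -6 + 4·42 − 5·90 − 3·82 = -534
ΔL = -534 − (-670) = 136; ΔQ = 89 − 123 = -34
Score = 4·136 + 2·(-34) = 476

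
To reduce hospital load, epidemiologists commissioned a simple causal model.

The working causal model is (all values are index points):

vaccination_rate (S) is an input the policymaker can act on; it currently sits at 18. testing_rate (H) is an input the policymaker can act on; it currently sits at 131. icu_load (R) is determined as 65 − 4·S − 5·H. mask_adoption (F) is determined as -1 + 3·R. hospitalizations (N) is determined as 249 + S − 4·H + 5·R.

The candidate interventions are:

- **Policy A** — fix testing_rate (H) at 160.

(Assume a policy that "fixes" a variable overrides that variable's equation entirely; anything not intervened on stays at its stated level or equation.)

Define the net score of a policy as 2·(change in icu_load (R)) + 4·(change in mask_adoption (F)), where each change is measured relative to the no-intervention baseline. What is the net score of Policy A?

-2030

Baseline:
  S = 18
  H = 131
  R = 65 − 4·18 − 5·131 = -662
  F = -1 + 3·(-662) = -1987
Policy A (H := 160):
  S = 18
  H = 160
  R = 65 − 4·18 − 5·160 = -807
  F = -1 + 3·(-807) = -2422
ΔR = -807 − (-662) = -145; ΔF = -2422 − (-1987) = -435
Score = 2·(-145) + 4·(-435) = -2030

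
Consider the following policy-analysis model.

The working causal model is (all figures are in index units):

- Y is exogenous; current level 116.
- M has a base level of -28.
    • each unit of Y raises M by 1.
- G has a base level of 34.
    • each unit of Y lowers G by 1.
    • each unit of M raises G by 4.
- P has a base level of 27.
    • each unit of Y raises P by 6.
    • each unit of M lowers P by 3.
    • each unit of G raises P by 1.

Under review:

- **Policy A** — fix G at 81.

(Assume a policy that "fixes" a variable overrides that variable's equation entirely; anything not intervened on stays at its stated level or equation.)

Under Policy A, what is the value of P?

540

Policy A (G := 81):
  Y = 116
  M = -28 + 116 = 88
  G = 81
  P = 27 + 6·116 − 3·88 + 81 = 540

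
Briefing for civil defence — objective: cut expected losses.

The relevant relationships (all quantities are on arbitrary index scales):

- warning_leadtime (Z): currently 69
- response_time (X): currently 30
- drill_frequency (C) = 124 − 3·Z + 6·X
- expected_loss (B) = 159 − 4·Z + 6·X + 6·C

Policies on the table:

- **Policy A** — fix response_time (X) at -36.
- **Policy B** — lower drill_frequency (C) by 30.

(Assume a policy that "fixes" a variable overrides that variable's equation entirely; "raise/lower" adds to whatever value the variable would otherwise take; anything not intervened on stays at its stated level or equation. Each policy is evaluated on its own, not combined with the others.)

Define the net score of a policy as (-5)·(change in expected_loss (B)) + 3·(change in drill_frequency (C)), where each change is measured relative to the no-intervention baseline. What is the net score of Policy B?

810

Baseline:
  Z = 69
  X = 30
  C = 124 − 3·69 + 6·30 = 97
  B = 159 − 4·69 + 6·30 + 6·97 = 645
Policy B (C − 30):
  Z = 69
  X = 30
  C = 124 − 3·69 + 6·30 (−30 from intervention) = 67
  B = 159 − 4·69 + 6·30 + 6·67 = 465
ΔB = 465 − 645 = -180; ΔC = 67 − 97 = -30
Score = (-5)·(-180) + 3·(-30) = 810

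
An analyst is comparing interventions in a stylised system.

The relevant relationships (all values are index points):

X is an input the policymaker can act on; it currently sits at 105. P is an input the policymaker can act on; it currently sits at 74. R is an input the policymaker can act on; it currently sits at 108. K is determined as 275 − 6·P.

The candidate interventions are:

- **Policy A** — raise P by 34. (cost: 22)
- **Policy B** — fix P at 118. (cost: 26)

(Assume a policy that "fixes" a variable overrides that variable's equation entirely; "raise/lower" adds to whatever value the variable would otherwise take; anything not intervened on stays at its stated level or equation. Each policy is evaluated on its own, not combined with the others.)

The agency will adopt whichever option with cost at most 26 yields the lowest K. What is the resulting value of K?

Policy A (P + 34):
  P = 74 + 34 = 108
  K = 275 − 6·108 = -373
Policy B (P := 118):
  P = 118
  K = 275 − 6·118 = -433
Comparing — Policy A: K=-373, Policy B: K=-433. Lowest is -433 (Policy B).

-433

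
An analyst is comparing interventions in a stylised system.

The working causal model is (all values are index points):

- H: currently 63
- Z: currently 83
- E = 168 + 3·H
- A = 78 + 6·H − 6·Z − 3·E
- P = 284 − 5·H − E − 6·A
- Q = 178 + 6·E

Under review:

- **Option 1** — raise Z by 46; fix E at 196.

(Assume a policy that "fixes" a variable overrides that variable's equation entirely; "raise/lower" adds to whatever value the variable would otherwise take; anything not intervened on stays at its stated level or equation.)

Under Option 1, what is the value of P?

5209

Option 1 (Z + 46, E := 196):
  H = 63
  Z = 83 + 46 = 129
  E = 196
  A = 78 + 6·63 − 6·129 − 3·196 = -906
  P = 284 − 5·63 − 196 − 6·(-906) = 5209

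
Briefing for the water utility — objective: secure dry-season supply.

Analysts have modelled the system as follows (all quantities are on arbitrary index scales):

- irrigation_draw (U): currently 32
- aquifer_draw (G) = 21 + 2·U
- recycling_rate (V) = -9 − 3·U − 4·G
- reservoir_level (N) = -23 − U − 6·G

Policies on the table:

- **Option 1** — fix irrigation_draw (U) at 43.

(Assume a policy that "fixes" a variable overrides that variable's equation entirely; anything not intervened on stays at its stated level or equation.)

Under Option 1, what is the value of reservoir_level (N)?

-708

Option 1 (U := 43):
  U = 43
  G = 21 + 2·43 = 107
  N = -23 − 43 − 6·107 = -708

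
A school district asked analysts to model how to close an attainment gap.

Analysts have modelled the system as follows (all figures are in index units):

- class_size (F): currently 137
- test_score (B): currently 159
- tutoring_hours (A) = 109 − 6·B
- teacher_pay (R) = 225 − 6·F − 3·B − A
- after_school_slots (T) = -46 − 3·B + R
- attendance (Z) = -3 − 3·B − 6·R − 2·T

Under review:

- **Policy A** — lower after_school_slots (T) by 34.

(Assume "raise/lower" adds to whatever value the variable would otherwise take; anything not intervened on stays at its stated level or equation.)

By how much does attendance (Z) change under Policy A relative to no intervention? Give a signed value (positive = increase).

68

Baseline:
  F = 137
  B = 159
  A = 109 − 6·159 = -845
  R = 225 − 6·137 − 3·159 − (-845) = -229
  T = -46 − 3·159 + (-229) = -752
  Z = -3 − 3·159 − 6·(-229) − 2·(-752) = 2398
Policy A (T − 34):
  F = 137
  B = 159
  A = 109 − 6·159 = -845
  R = 225 − 6·137 − 3·159 − (-845) = -229
  T = -46 − 3·159 + (-229) (−34 from intervention) = -786
  Z = -3 − 3·159 − 6·(-229) − 2·(-786) = 2466
Change in Z: 2466 − 2398 = 68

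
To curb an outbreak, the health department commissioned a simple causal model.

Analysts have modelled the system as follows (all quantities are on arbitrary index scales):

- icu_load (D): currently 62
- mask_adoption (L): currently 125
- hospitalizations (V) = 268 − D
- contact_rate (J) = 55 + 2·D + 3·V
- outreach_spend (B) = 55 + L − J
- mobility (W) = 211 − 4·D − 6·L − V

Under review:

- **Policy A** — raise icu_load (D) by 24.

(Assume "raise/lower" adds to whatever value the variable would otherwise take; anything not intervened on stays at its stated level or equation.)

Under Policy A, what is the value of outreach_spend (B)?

-593

Policy A (D + 24):
  D = 62 + 24 = 86
  L = 125
  V = 268 − 86 = 182
  J = 55 + 2·86 + 3·182 = 773
  B = 55 + 125 − 773 = -593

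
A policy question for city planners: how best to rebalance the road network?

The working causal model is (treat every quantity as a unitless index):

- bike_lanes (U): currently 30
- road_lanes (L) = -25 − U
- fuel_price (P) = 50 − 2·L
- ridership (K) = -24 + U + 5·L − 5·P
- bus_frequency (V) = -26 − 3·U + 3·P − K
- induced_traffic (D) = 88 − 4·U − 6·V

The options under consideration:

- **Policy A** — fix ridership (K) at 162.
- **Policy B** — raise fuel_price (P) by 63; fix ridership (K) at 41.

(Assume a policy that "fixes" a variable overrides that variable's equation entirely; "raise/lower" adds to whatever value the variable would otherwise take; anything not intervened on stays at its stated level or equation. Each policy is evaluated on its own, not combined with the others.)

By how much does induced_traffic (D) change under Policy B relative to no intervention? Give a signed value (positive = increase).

Baseline:
  U = 30
  L = -25 − 30 = -55
  P = 50 − 2·(-55) = 160
  K = -24 + 30 + 5·(-55) − 5·160 = -1069
  V = -26 − 3·30 + 3·160 − (-1069) = 1433
  D = 88 − 4·30 − 6·1433 = -8630
Policy B (P + 63, K := 41):
  U = 30
  L = -25 − 30 = -55
  P = 50 − 2·(-55) (+63 from intervention) = 223
  K = 41
  V = -26 − 3·30 + 3·223 − 41 = 512
  D = 88 − 4·30 − 6·512 = -3104
Change in D: -3104 − (-8630) = 5526

5526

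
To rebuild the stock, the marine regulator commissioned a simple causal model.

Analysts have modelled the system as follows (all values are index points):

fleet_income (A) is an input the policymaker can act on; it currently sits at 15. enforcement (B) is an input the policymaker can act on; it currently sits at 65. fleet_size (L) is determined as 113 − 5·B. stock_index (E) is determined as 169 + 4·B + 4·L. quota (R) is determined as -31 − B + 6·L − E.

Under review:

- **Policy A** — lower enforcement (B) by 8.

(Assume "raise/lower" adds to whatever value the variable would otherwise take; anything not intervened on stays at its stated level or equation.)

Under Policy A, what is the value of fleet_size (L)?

Policy A (B − 8):
  B = 65 − 8 = 57
  L = 113 − 5·57 = -172

-172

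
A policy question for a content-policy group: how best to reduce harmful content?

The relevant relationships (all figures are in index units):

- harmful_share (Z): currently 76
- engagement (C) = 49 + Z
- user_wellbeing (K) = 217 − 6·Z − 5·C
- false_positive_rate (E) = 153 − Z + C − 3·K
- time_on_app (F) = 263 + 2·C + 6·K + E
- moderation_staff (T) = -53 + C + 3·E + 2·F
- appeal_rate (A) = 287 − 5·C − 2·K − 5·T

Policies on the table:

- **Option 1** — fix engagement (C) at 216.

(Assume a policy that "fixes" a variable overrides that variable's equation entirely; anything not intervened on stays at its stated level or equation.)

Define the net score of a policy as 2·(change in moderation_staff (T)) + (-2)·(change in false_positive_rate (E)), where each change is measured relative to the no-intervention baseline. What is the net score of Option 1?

1638

Baseline:
  Z = 76
  C = 49 + 76 = 125
  K = 217 − 6·76 − 5·125 = -864
  E = 153 − 76 + 125 − 3·(-864) = 2794
  F = 263 + 2·125 + 6·(-864) + 2794 = -1877
  T = -53 + 125 + 3·2794 + 2·(-1877) = 4700
Option 1 (C := 216):
  Z = 76
  C = 216
  K = 217 − 6·76 − 5·216 = -1319
  E = 153 − 76 + 216 − 3·(-1319) = 4250
  F = 263 + 2·216 + 6·(-1319) + 4250 = -2969
  T = -53 + 216 + 3·4250 + 2·(-2969) = 6975
ΔT = 6975 − 4700 = 2275; ΔE = 4250 − 2794 = 1456
Score = 2·2275 + (-2)·1456 = 1638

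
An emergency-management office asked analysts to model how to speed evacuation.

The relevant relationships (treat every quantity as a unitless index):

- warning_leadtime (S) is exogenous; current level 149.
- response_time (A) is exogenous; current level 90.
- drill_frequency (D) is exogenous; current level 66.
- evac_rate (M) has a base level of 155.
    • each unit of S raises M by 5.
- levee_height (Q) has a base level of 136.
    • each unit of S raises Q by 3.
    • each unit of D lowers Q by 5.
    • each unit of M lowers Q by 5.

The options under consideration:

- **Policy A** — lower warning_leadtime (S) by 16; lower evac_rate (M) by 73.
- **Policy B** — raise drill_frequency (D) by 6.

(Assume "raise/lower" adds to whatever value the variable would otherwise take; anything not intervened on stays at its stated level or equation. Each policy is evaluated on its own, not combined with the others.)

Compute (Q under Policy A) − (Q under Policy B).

Policy A (S − 16, M − 73):
  S = 149 − 16 = 133
  D = 66
  M = 155 + 5·133 (−73 from intervention) = 747
  Q = 136 + 3·133 − 5·66 − 5·747 = -3530
Policy B (D + 6):
  S = 149
  D = 66 + 6 = 72
  M = 155 + 5·149 = 900
  Q = 136 + 3·149 − 5·72 − 5·900 = -4277
Q: -3530 − (-4277) = 747

747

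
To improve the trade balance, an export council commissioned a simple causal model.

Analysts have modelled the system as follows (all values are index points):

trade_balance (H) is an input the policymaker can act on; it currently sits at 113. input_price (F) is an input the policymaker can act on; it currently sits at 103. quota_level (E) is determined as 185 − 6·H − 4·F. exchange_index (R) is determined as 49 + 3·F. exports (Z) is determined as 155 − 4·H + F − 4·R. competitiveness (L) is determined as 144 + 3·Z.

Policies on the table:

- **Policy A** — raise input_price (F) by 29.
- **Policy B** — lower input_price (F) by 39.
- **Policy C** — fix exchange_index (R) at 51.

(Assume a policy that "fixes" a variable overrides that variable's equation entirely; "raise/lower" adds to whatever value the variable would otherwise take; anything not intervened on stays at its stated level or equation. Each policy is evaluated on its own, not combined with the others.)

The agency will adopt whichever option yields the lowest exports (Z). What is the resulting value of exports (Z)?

-1945

Policy A (F + 29):
  H = 113
  F = 103 + 29 = 132
  R = 49 + 3·132 = 445
  Z = 155 − 4·113 + 132 − 4·445 = -1945
Policy B (F − 39):
  H = 113
  F = 103 − 39 = 64
  R = 49 + 3·64 = 241
  Z = 155 − 4·113 + 64 − 4·241 = -1197
Policy C (R := 51):
  H = 113
  F = 103
  R = 51
  Z = 155 − 4·113 + 103 − 4·51 = -398
Comparing — Policy A: Z=-1945, Policy B: Z=-1197, Policy C: Z=-398. Lowest is -1945 (Policy A).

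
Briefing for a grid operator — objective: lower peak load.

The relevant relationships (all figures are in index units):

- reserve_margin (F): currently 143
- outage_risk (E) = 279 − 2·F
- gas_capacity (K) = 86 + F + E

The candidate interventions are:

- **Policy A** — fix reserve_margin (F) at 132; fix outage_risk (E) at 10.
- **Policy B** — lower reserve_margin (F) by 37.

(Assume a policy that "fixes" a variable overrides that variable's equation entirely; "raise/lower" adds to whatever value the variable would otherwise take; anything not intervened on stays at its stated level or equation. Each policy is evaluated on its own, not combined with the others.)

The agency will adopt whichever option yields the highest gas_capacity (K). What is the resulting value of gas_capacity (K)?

259

Policy A (F := 132, E := 10):
  F = 132
  E = 10
  K = 86 + 132 + 10 = 228
Policy B (F − 37):
  F = 143 − 37 = 106
  E = 279 − 2·106 = 67
  K = 86 + 106 + 67 = 259
Comparing — Policy A: K=228, Policy B: K=259. Highest is 259 (Policy B).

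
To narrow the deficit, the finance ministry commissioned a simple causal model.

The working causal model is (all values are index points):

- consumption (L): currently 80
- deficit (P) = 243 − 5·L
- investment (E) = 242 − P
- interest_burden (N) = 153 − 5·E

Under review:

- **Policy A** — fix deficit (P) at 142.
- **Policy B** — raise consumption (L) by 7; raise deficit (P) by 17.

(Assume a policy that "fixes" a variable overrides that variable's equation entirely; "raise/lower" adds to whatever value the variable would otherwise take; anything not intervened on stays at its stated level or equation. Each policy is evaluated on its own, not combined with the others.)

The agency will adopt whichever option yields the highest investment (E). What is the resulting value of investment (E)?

417

Policy A (P := 142):
  L = 80
  P = 142
  E = 242 − 142 = 100
Policy B (L + 7, P + 17):
  L = 80 + 7 = 87
  P = 243 − 5·87 (+17 from intervention) = -175
  E = 242 − (-175) = 417
Comparing — Policy A: E=100, Policy B: E=417. Highest is 417 (Policy B).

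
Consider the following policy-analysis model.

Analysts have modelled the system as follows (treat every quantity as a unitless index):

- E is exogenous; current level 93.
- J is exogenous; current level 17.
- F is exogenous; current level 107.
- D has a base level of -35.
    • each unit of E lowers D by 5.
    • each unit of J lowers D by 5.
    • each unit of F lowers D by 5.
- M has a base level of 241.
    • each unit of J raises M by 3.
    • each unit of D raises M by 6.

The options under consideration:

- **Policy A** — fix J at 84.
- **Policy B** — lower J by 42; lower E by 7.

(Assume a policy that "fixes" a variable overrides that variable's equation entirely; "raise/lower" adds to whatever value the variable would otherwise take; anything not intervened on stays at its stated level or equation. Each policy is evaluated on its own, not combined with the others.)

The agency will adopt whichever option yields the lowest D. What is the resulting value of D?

-1455

Policy A (J := 84):
  E = 93
  J = 84
  F = 107
  D = -35 − 5·93 − 5·84 − 5·107 = -1455
Policy B (J − 42, E − 7):
  E = 93 − 7 = 86
  J = 17 − 42 = -25
  F = 107
  D = -35 − 5·86 − 5·(-25) − 5·107 = -875
Comparing — Policy A: D=-1455, Policy B: D=-875. Lowest is -1455 (Policy A).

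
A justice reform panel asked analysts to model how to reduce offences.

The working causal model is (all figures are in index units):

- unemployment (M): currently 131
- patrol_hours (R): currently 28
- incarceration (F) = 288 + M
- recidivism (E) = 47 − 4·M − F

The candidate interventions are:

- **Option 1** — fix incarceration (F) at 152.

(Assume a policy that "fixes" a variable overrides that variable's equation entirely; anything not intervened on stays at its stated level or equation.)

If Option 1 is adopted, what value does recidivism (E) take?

-629

Option 1 (F := 152):
  M = 131
  F = 152
  E = 47 − 4·131 − 152 = -629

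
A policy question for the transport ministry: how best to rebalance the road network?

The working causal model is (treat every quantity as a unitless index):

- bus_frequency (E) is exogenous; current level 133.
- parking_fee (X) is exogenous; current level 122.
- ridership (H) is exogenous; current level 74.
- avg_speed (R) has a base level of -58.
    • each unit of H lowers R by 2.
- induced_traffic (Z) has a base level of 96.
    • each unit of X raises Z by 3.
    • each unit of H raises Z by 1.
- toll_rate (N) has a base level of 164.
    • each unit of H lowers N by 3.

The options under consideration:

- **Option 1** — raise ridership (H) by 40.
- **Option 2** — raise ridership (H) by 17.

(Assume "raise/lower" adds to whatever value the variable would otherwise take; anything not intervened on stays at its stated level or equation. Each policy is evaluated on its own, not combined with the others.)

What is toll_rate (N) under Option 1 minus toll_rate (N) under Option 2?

Option 1 (H + 40):
  H = 74 + 40 = 114
  N = 164 − 3·114 = -178
Option 2 (H + 17):
  H = 74 + 17 = 91
  N = 164 − 3·91 = -109
N: -178 − (-109) = -69

-69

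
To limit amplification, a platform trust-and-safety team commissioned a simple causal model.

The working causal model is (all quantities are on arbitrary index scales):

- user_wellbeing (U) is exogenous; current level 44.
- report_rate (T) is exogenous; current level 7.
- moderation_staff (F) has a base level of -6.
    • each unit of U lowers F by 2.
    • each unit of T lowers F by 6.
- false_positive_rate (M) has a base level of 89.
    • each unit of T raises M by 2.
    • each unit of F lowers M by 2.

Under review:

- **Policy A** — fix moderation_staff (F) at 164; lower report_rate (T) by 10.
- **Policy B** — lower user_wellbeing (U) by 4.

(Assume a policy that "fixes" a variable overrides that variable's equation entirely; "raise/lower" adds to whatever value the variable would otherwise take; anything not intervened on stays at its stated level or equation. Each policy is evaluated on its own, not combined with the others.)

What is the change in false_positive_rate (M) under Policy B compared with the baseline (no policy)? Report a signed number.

-16

Baseline:
  U = 44
  T = 7
  F = -6 − 2·44 − 6·7 = -136
  M = 89 + 2·7 − 2·(-136) = 375
Policy B (U − 4):
  U = 44 − 4 = 40
  T = 7
  F = -6 − 2·40 − 6·7 = -128
  M = 89 + 2·7 − 2·(-128) = 359
Change in M: 359 − 375 = -16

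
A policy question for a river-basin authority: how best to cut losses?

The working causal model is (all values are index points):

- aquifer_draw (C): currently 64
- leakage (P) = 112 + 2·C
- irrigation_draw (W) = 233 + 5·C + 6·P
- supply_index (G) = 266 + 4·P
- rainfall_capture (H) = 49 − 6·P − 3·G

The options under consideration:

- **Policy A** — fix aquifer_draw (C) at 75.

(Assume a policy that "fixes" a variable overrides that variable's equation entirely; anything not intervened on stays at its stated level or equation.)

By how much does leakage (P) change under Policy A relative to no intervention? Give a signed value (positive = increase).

Baseline:
  C = 64
  P = 112 + 2·64 = 240
Policy A (C := 75):
  C = 75
  P = 112 + 2·75 = 262
Change in P: 262 − 240 = 22

22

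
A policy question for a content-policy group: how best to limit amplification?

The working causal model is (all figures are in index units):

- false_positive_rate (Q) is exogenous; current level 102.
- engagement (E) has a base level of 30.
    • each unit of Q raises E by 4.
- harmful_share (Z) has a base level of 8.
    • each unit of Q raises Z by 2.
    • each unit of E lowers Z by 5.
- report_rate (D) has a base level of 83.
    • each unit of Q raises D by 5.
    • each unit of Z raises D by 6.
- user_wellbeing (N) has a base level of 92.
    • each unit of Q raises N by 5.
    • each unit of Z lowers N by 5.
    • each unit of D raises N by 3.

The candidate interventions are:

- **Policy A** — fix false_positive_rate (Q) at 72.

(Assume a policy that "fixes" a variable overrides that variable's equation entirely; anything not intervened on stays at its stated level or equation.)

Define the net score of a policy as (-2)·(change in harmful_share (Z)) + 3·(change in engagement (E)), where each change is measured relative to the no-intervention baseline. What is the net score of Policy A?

Baseline:
  Q = 102
  E = 30 + 4·102 = 438
  Z = 8 + 2·102 − 5·438 = -1978
Policy A (Q := 72):
  Q = 72
  E = 30 + 4·72 = 318
  Z = 8 + 2·72 − 5·318 = -1438
ΔZ = -1438 − (-1978) = 540; ΔE = 318 − 438 = -120
Score = (-2)·540 + 3·(-120) = -1440

-1440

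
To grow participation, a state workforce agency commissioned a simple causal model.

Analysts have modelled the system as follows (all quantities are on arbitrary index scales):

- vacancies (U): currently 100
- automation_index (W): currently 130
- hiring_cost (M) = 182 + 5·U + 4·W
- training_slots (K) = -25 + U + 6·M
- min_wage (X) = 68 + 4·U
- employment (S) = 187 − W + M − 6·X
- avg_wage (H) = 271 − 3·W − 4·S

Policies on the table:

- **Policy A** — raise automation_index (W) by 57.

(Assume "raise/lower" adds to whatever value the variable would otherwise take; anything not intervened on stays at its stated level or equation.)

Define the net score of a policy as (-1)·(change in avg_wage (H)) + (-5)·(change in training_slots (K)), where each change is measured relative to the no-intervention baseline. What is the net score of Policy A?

-5985

Baseline:
  U = 100
  W = 130
  M = 182 + 5·100 + 4·130 = 1202
  K = -25 + 100 + 6·1202 = 7287
  X = 68 + 4·100 = 468
  S = 187 − 130 + 1202 − 6·468 = -1549
  H = 271 − 3·130 − 4·(-1549) = 6077
Policy A (W + 57):
  U = 100
  W = 130 + 57 = 187
  M = 182 + 5·100 + 4·187 = 1430
  K = -25 + 100 + 6·1430 = 8655
  X = 68 + 4·100 = 468
  S = 187 − 187 + 1430 − 6·468 = -1378
  H = 271 − 3·187 − 4·(-1378) = 5222
ΔH = 5222 − 6077 = -855; ΔK = 8655 − 7287 = 1368
Score = (-1)·(-855) + (-5)·1368 = -5985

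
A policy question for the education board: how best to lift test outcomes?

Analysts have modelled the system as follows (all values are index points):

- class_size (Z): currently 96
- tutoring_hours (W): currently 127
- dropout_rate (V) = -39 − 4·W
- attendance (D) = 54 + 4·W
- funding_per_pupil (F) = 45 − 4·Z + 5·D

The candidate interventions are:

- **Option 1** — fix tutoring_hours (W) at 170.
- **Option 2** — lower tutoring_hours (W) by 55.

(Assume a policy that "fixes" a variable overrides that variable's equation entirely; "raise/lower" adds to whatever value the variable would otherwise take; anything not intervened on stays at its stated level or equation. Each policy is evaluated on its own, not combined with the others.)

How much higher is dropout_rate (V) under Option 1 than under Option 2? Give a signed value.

-392

Option 1 (W := 170):
  W = 170
  V = -39 − 4·170 = -719
Option 2 (W − 55):
  W = 127 − 55 = 72
  V = -39 − 4·72 = -327
V: -719 − (-327) = -392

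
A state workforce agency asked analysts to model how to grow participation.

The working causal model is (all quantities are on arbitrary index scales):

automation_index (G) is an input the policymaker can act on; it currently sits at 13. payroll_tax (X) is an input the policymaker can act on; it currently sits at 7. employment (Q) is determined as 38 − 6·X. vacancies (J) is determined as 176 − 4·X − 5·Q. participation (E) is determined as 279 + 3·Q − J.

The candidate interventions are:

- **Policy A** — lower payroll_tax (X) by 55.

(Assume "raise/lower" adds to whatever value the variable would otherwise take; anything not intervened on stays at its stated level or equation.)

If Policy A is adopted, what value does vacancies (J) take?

-1262

Policy A (X − 55):
  X = 7 − 55 = -48
  Q = 38 − 6·(-48) = 326
  J = 176 − 4·(-48) − 5·326 = -1262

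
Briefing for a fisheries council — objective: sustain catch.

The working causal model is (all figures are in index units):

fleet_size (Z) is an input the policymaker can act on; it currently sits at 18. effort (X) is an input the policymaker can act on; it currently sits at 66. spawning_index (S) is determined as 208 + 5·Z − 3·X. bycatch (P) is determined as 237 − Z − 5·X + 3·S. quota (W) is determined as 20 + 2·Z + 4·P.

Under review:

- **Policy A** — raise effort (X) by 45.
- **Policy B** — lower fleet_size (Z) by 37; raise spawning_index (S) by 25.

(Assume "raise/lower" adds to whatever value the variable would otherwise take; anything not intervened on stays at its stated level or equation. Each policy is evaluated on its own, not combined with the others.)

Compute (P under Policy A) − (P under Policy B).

-187

Policy A (X + 45):
  Z = 18
  X = 66 + 45 = 111
  S = 208 + 5·18 − 3·111 = -35
  P = 237 − 18 − 5·111 + 3·(-35) = -441
Policy B (Z − 37, S + 25):
  Z = 18 − 37 = -19
  X = 66
  S = 208 + 5·(-19) − 3·66 (+25 from intervention) = -60
  P = 237 − (-19) − 5·66 + 3·(-60) = -254
P: -441 − (-254) = -187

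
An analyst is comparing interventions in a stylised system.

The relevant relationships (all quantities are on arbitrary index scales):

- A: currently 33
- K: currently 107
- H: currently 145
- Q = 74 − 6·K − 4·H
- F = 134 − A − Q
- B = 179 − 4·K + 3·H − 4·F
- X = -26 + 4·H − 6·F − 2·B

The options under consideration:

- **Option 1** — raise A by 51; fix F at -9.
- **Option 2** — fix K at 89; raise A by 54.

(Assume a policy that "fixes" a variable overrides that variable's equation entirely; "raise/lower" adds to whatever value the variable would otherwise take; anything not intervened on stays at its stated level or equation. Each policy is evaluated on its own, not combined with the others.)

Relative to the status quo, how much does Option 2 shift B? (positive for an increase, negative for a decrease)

720

Baseline:
  A = 33
  K = 107
  H = 145
  Q = 74 − 6·107 − 4·145 = -1148
  F = 134 − 33 − (-1148) = 1249
  B = 179 − 4·107 + 3·145 − 4·1249 = -4810
Option 2 (K := 89, A + 54):
  A = 33 + 54 = 87
  K = 89
  H = 145
  Q = 74 − 6·89 − 4·145 = -1040
  F = 134 − 87 − (-1040) = 1087
  B = 179 − 4·89 + 3·145 − 4·1087 = -4090
Change in B: -4090 − (-4810) = 720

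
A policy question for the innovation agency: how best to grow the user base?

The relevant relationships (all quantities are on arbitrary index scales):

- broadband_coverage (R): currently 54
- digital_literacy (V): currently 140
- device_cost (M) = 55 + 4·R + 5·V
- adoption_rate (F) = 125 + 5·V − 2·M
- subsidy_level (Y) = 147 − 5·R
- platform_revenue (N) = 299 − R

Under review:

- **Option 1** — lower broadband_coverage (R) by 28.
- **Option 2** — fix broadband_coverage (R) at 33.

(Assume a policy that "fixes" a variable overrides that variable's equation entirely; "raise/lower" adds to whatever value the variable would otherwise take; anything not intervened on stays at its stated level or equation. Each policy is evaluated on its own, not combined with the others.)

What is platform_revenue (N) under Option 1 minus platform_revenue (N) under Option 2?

7

Option 1 (R − 28):
  R = 54 − 28 = 26
  N = 299 − 26 = 273
Option 2 (R := 33):
  R = 33
  N = 299 − 33 = 266
N: 273 − 266 = 7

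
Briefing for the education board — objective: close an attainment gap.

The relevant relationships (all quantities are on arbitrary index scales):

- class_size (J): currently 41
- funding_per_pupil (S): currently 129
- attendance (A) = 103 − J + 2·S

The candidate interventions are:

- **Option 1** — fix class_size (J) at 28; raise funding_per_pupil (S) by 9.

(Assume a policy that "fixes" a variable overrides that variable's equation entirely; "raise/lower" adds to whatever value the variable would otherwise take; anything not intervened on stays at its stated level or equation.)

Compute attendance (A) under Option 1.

351

Option 1 (J := 28, S + 9):
  J = 28
  S = 129 + 9 = 138
  A = 103 − 28 + 2·138 = 351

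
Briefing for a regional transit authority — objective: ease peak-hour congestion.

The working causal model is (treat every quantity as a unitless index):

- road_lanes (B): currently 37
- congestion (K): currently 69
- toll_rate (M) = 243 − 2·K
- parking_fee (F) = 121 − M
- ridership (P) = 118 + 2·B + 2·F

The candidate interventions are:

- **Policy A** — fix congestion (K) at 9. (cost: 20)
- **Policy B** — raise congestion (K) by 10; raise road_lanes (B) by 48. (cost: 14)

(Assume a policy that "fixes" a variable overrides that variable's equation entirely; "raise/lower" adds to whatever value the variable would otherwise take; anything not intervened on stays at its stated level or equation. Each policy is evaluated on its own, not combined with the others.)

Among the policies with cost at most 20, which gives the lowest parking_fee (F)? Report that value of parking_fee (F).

-104

Policy A (K := 9):
  K = 9
  M = 243 − 2·9 = 225
  F = 121 − 225 = -104
Policy B (K + 10, B + 48):
  K = 69 + 10 = 79
  M = 243 − 2·79 = 85
  F = 121 − 85 = 36
Comparing — Policy A: F=-104, Policy B: F=36. Lowest is -104 (Policy A).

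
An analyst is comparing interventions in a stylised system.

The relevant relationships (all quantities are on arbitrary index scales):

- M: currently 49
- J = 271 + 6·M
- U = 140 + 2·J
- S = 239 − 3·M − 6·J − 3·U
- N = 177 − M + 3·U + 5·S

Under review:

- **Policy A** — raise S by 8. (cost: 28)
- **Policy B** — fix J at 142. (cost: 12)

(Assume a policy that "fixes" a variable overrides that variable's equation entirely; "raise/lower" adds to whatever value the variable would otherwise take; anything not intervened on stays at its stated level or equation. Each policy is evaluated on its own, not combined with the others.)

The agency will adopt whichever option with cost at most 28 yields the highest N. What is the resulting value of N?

-8760

Policy A (S + 8):
  M = 49
  J = 271 + 6·49 = 565
  U = 140 + 2·565 = 1270
  S = 239 − 3·49 − 6·565 − 3·1270 (+8 from intervention) = -7100
  N = 177 − 49 + 3·1270 + 5·(-7100) = -31562
Policy B (J := 142):
  M = 49
  J = 142
  U = 140 + 2·142 = 424
  S = 239 − 3·49 − 6·142 − 3·424 = -2032
  N = 177 − 49 + 3·424 + 5·(-2032) = -8760
Comparing — Policy A: N=-31562, Policy B: N=-8760. Highest is -8760 (Policy B).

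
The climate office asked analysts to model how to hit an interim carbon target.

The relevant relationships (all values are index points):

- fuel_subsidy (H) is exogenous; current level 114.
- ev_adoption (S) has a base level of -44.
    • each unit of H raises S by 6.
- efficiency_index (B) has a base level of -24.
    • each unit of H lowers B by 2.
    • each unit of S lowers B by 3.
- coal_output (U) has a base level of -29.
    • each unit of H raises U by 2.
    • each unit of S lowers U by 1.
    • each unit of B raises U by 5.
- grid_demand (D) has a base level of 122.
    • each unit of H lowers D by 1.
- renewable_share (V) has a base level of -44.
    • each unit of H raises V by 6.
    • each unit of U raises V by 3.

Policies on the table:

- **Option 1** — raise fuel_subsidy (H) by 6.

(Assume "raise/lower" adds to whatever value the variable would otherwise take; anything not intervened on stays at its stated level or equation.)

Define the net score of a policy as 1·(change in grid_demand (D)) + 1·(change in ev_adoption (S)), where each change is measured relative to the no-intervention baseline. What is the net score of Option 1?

Baseline:
  H = 114
  S = -44 + 6·114 = 640
  D = 122 − 114 = 8
Option 1 (H + 6):
  H = 114 + 6 = 120
  S = -44 + 6·120 = 676
  D = 122 − 120 = 2
ΔD = 2 − 8 = -6; ΔS = 676 − 640 = 36
Score = 1·(-6) + 1·36 = 30

30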